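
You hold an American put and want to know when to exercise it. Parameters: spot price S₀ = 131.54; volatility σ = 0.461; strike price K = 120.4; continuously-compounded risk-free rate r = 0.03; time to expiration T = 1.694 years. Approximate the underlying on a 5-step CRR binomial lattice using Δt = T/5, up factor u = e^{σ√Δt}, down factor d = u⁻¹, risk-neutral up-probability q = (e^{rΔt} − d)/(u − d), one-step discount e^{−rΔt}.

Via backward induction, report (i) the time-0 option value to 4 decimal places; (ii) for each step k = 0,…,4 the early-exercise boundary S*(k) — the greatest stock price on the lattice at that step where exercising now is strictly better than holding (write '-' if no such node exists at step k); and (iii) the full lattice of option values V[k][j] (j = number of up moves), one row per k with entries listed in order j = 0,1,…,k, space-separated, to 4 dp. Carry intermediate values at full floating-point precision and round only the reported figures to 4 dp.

price = 22.9379
boundary = - - - 58.8102 76.9108
tree:
22.9379
33.0674 11.1815
46.1109 18.0087 3.1612
61.5898 28.3958 5.8288 0.0000
75.4306 43.4892 10.7477 0.0000 0.0000
86.0140 61.5898 19.8174 0.0000 0.0000 0.0000

Δt=0.33880, u=1.30778, d=0.76465, q=0.45213, disc=e^(-rΔt)=0.98989
k=5 terminal: V=max(K-S,0) → 86.0140 61.5898 19.8174 0.0000 0.0000 0.0000
k=4: j=0 S=44.9694 intr=75.4306 cont=74.2130 V=75.4306[EX]; j=1 S=76.9108 intr=43.4892 cont=42.2716 V=43.4892[EX]; j=2 S=131.5400 intr=0.0000 cont=10.7477 V=10.7477[hold]; j=3 S=224.9718 intr=0.0000 cont=0.0000 V=0.0000[hold]; j=4 S=384.7675 intr=0.0000 cont=0.0000 V=0.0000[hold]  S*(4)=76.9108
k=3: j=0 S=58.8102 intr=61.5898 cont=60.3723 V=61.5898[EX]; j=1 S=100.5826 intr=19.8174 cont=28.3958 V=28.3958[hold]; j=2 S=172.0256 intr=0.0000 cont=5.8288 V=5.8288[hold]; j=3 S=294.2140 intr=0.0000 cont=0.0000 V=0.0000[hold]  S*(3)=58.8102
k=2: j=0 S=76.9108 intr=43.4892 cont=46.1109 V=46.1109[hold]; j=1 S=131.5400 intr=0.0000 cont=18.0087 V=18.0087[hold]; j=2 S=224.9718 intr=0.0000 cont=3.1612 V=3.1612[hold]  S*(2)=-
k=1: j=0 S=100.5826 intr=19.8174 cont=33.0674 V=33.0674[hold]; j=1 S=172.0256 intr=0.0000 cont=11.1815 V=11.1815[hold]  S*(1)=-
k=0: j=0 S=131.5400 intr=0.0000 cont=22.9379 V=22.9379[hold]  S*(0)=-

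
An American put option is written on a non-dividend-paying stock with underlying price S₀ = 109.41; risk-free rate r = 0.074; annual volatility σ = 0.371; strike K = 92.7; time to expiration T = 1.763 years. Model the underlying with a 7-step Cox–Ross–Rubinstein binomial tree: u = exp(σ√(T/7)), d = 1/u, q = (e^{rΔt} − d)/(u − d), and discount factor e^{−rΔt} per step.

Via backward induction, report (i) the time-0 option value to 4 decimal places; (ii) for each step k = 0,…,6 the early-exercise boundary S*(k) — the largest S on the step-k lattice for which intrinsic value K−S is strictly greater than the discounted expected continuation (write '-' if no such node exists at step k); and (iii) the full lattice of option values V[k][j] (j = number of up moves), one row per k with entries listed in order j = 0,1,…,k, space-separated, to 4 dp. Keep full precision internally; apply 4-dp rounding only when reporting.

Δt=0.25186, u=1.20465, d=0.83012, q=0.50382, disc=e^(-rΔt)=0.98154
k=7 terminal: V=max(K-S,0) → 62.9810 49.5724 30.1142 1.8768 0.0000 0.0000 0.0000 0.0000
k=6: j=0 S=35.8010 intr=56.8990 cont=55.1873 V=56.8990[EX]; j=1 S=51.9536 intr=40.7464 cont=39.0347 V=40.7464[EX]; j=2 S=75.3939 intr=17.3061 cont=15.5944 V=17.3061[EX]; j=3 S=109.4100 intr=0.0000 cont=0.9141 V=0.9141[hold]; j=4 S=158.7734 intr=0.0000 cont=0.0000 V=0.0000[hold]; j=5 S=230.4084 intr=0.0000 cont=0.0000 V=0.0000[hold]; j=6 S=334.3635 intr=0.0000 cont=0.0000 V=0.0000[hold]  S*(6)=75.3939
k=5: j=0 S=43.1276 intr=49.5724 cont=47.8607 V=49.5724[EX]; j=1 S=62.5858 intr=30.1142 cont=28.4025 V=30.1142[EX]; j=2 S=90.8232 intr=1.8768 cont=8.8804 V=8.8804[hold]; j=3 S=131.8006 intr=0.0000 cont=0.4452 V=0.4452[hold]; j=4 S=191.2661 intr=0.0000 cont=0.0000 V=0.0000[hold]; j=5 S=277.5611 intr=0.0000 cont=0.0000 V=0.0000[hold]  S*(5)=62.5858
k=4: j=0 S=51.9536 intr=40.7464 cont=39.0347 V=40.7464[EX]; j=1 S=75.3939 intr=17.3061 cont=19.0578 V=19.0578[hold]; j=2 S=109.4100 intr=0.0000 cont=4.5451 V=4.5451[hold]; j=3 S=158.7734 intr=0.0000 cont=0.2168 V=0.2168[hold]; j=4 S=230.4084 intr=0.0000 cont=0.0000 V=0.0000[hold]  S*(4)=51.9536
k=3: j=0 S=62.5858 intr=30.1142 cont=29.2687 V=30.1142[EX]; j=1 S=90.8232 intr=1.8768 cont=11.5292 V=11.5292[hold]; j=2 S=131.8006 intr=0.0000 cont=2.3208 V=2.3208[hold]; j=3 S=191.2661 intr=0.0000 cont=0.1056 V=0.1056[hold]  S*(3)=62.5858
k=2: j=0 S=75.3939 intr=17.3061 cont=20.3676 V=20.3676[hold]; j=1 S=109.4100 intr=0.0000 cont=6.7626 V=6.7626[hold]; j=2 S=158.7734 intr=0.0000 cont=1.1825 V=1.1825[hold]  S*(2)=-
k=1: j=0 S=90.8232 intr=1.8768 cont=13.2637 V=13.2637[hold]; j=1 S=131.8006 intr=0.0000 cont=3.8783 V=3.8783[hold]  S*(1)=-
k=0: j=0 S=109.4100 intr=0.0000 cont=8.3776 V=8.3776[hold]  S*(0)=-

price = 8.3776
boundary = - - - 62.5858 51.9536 62.5858 75.3939
tree:
8.3776
13.2637 3.8783
20.3676 6.7626 1.1825
30.1142 11.5292 2.3208 0.1056
40.7464 19.0578 4.5451 0.2168 0.0000
49.5724 30.1142 8.8804 0.4452 0.0000 0.0000
56.8990 40.7464 17.3061 0.9141 0.0000 0.0000 0.0000
62.9810 49.5724 30.1142 1.8768 0.0000 0.0000 0.0000 0.0000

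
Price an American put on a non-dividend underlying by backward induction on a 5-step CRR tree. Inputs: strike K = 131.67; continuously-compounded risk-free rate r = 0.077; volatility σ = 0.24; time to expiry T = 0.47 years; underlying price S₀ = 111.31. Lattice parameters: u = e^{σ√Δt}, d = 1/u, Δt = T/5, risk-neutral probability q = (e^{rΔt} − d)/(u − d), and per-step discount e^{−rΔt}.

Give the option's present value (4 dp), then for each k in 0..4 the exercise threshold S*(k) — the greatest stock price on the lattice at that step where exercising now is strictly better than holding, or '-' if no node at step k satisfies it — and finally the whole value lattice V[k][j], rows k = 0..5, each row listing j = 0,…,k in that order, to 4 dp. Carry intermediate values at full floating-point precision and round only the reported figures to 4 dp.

price = 20.3600
boundary = 111.3100 103.4136 111.3100 103.4136 111.3100
tree:
20.3600
28.2564 13.2380
35.5926 20.3600 7.1269
42.4084 28.2564 12.3928 2.5722
48.7407 35.5926 20.3600 5.5234 0.0000
54.6237 42.4084 28.2564 11.8607 0.0000 0.0000

params: Δt=0.09400 u=1.07636 d=0.92906 q=0.53093 e^(-rΔt)=0.99279
t_5 payoffs: 54.6237 42.4084 28.2564 11.8607 0.0000 0.0000
t_4: node(4,0) S=82.9293 payoff=48.7407 vs cont=47.7911 → 48.7407 [stop]  node(4,1) S=96.0774 payoff=35.5926 vs cont=34.6430 → 35.5926 [stop]  node(4,2) S=111.3100 payoff=20.3600 vs cont=19.4104 → 20.3600 [stop]  node(4,3) S=128.9577 payoff=2.7123 vs cont=5.5234 → 5.5234 [wait]  node(4,4) S=149.4033 payoff=0.0000 vs cont=0.0000 → 0.0000 [wait]  ⇒ S*(4)=111.3100
t_3: node(3,0) S=89.2616 payoff=42.4084 vs cont=41.4588 → 42.4084 [stop]  node(3,1) S=103.4136 payoff=28.2564 vs cont=27.3068 → 28.2564 [stop]  node(3,2) S=119.8093 payoff=11.8607 vs cont=12.3928 → 12.3928 [wait]  node(3,3) S=138.8046 payoff=0.0000 vs cont=2.5722 → 2.5722 [wait]  ⇒ S*(3)=103.4136
t_2: node(2,0) S=96.0774 payoff=35.5926 vs cont=34.6430 → 35.5926 [stop]  node(2,1) S=111.3100 payoff=20.3600 vs cont=19.6909 → 20.3600 [stop]  node(2,2) S=128.9577 payoff=2.7123 vs cont=7.1269 → 7.1269 [wait]  ⇒ S*(2)=111.3100
t_1: node(1,0) S=103.4136 payoff=28.2564 vs cont=27.3068 → 28.2564 [stop]  node(1,1) S=119.8093 payoff=11.8607 vs cont=13.2380 → 13.2380 [wait]  ⇒ S*(1)=103.4136
t_0: node(0,0) S=111.3100 payoff=20.3600 vs cont=20.1364 → 20.3600 [stop]  ⇒ S*(0)=111.3100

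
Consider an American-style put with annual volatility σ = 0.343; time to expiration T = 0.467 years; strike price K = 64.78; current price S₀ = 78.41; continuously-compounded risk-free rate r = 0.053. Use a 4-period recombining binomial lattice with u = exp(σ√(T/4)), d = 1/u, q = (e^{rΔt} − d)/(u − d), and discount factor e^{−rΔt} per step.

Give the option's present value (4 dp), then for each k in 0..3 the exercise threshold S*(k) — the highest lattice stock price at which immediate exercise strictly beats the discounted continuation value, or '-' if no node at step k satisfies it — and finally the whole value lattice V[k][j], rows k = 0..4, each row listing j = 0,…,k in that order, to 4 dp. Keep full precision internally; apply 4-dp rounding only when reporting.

Δt=0.11675, u=1.12434, d=0.88941, q=0.49715, disc=e^(-rΔt)=0.99383
k=4 terminal: V=max(K-S,0) → 15.7145 2.7540 0.0000 0.0000 0.0000
k=3: j=0 S=55.1665 intr=9.6135 cont=9.2139 V=9.6135[EX]; j=1 S=69.7385 intr=0.0000 cont=1.3763 V=1.3763[hold]; j=2 S=88.1597 intr=0.0000 cont=0.0000 V=0.0000[hold]; j=3 S=111.4468 intr=0.0000 cont=0.0000 V=0.0000[hold]  S*(3)=55.1665
k=2: j=0 S=62.0260 intr=2.7540 cont=5.4843 V=5.4843[hold]; j=1 S=78.4100 intr=0.0000 cont=0.6878 V=0.6878[hold]; j=2 S=99.1217 intr=0.0000 cont=0.0000 V=0.0000[hold]  S*(2)=-
k=1: j=0 S=69.7385 intr=0.0000 cont=3.0806 V=3.0806[hold]; j=1 S=88.1597 intr=0.0000 cont=0.3437 V=0.3437[hold]  S*(1)=-
k=0: j=0 S=78.4100 intr=0.0000 cont=1.7093 V=1.7093[hold]  S*(0)=-

price = 1.7093
boundary = - - - 55.1665
tree:
1.7093
3.0806 0.3437
5.4843 0.6878 0.0000
9.6135 1.3763 0.0000 0.0000
15.7145 2.7540 0.0000 0.0000 0.0000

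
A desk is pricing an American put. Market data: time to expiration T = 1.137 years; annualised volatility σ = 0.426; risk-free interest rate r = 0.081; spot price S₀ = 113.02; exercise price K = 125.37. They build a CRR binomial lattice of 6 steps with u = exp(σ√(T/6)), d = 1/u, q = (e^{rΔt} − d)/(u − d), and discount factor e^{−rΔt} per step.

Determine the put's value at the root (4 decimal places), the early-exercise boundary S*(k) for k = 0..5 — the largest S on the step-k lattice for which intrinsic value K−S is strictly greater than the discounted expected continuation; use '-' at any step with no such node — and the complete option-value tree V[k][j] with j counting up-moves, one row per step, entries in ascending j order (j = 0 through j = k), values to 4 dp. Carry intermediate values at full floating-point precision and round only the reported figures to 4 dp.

Δt=0.18950, u=1.20375, d=0.83073, q=0.49524, disc=e^(-rΔt)=0.98477
k=6 terminal: V=max(K-S,0) → 88.2225 71.5424 47.3726 12.3500 0.0000 0.0000 0.0000
k=5: j=0 S=44.7165 intr=80.6535 cont=78.7439 V=80.6535[EX]; j=1 S=64.7952 intr=60.5748 cont=58.6652 V=60.5748[EX]; j=2 S=93.8897 intr=31.4803 cont=29.5707 V=31.4803[EX]; j=3 S=136.0482 intr=0.0000 cont=6.1389 V=6.1389[hold]; j=4 S=197.1369 intr=0.0000 cont=0.0000 V=0.0000[hold]; j=5 S=285.6559 intr=0.0000 cont=0.0000 V=0.0000[hold]  S*(5)=93.8897
k=4: j=0 S=53.8276 intr=71.5424 cont=69.6327 V=71.5424[EX]; j=1 S=77.9974 intr=47.3726 cont=45.4629 V=47.3726[EX]; j=2 S=113.0200 intr=12.3500 cont=18.6419 V=18.6419[hold]; j=3 S=163.7685 intr=0.0000 cont=3.0515 V=3.0515[hold]; j=4 S=237.3043 intr=0.0000 cont=0.0000 V=0.0000[hold]  S*(4)=77.9974
k=3: j=0 S=64.7952 intr=60.5748 cont=58.6652 V=60.5748[EX]; j=1 S=93.8897 intr=31.4803 cont=32.6392 V=32.6392[hold]; j=2 S=136.0482 intr=0.0000 cont=10.7546 V=10.7546[hold]; j=3 S=197.1369 intr=0.0000 cont=1.5168 V=1.5168[hold]  S*(3)=64.7952
k=2: j=0 S=77.9974 intr=47.3726 cont=46.0281 V=47.3726[EX]; j=1 S=113.0200 intr=12.3500 cont=21.4690 V=21.4690[hold]; j=2 S=163.7685 intr=0.0000 cont=6.0855 V=6.0855[hold]  S*(2)=77.9974
k=1: j=0 S=93.8897 intr=31.4803 cont=34.0180 V=34.0180[hold]; j=1 S=136.0482 intr=0.0000 cont=13.6396 V=13.6396[hold]  S*(1)=-
k=0: j=0 S=113.0200 intr=12.3500 cont=23.5614 V=23.5614[hold]  S*(0)=-

price = 23.5614
boundary = - - 77.9974 64.7952 77.9974 93.8897
tree:
23.5614
34.0180 13.6396
47.3726 21.4690 6.0855
60.5748 32.6392 10.7546 1.5168
71.5424 47.3726 18.6419 3.0515 0.0000
80.6535 60.5748 31.4803 6.1389 0.0000 0.0000
88.2225 71.5424 47.3726 12.3500 0.0000 0.0000 0.0000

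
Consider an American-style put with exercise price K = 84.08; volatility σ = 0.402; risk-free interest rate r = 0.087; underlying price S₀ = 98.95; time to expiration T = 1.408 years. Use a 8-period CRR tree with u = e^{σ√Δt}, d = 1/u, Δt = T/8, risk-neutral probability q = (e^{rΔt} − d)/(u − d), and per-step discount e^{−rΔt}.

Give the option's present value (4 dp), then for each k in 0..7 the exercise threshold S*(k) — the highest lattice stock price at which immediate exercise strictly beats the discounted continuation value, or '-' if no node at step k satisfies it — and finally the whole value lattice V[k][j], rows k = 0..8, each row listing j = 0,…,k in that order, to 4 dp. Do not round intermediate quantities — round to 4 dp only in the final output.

Δt=0.17600, u=1.18370, d=0.84481, q=0.50347, disc=e^(-rΔt)=0.98480
k=8 terminal: V=max(K-S,0) → 58.4073 48.1086 33.6785 13.4597 0.0000 0.0000 0.0000 0.0000 0.0000
k=7: j=0 S=30.3888 intr=53.6912 cont=52.4135 V=53.6912[EX]; j=1 S=42.5795 intr=41.5005 cont=40.2229 V=41.5005[EX]; j=2 S=59.6604 intr=24.4196 cont=23.1419 V=24.4196[EX]; j=3 S=83.5935 intr=0.4865 cont=6.5816 V=6.5816[hold]; j=4 S=117.1275 intr=0.0000 cont=0.0000 V=0.0000[hold]; j=5 S=164.1138 intr=0.0000 cont=0.0000 V=0.0000[hold]; j=6 S=229.9489 intr=0.0000 cont=0.0000 V=0.0000[hold]; j=7 S=322.1940 intr=0.0000 cont=0.0000 V=0.0000[hold]  S*(7)=59.6604
k=6: j=0 S=35.9714 intr=48.1086 cont=46.8310 V=48.1086[EX]; j=1 S=50.4015 intr=33.6785 cont=32.4009 V=33.6785[EX]; j=2 S=70.6203 intr=13.4597 cont=15.2042 V=15.2042[hold]; j=3 S=98.9500 intr=0.0000 cont=3.2183 V=3.2183[hold]; j=4 S=138.6443 intr=0.0000 cont=0.0000 V=0.0000[hold]; j=5 S=194.2621 intr=0.0000 cont=0.0000 V=0.0000[hold]; j=6 S=272.1914 intr=0.0000 cont=0.0000 V=0.0000[hold]  S*(6)=50.4015
k=5: j=0 S=42.5795 intr=41.5005 cont=40.2229 V=41.5005[EX]; j=1 S=59.6604 intr=24.4196 cont=24.0069 V=24.4196[EX]; j=2 S=83.5935 intr=0.4865 cont=9.0304 V=9.0304[hold]; j=3 S=117.1275 intr=0.0000 cont=1.5737 V=1.5737[hold]; j=4 S=164.1138 intr=0.0000 cont=0.0000 V=0.0000[hold]; j=5 S=229.9489 intr=0.0000 cont=0.0000 V=0.0000[hold]  S*(5)=59.6604
k=4: j=0 S=50.4015 intr=33.6785 cont=32.4009 V=33.6785[EX]; j=1 S=70.6203 intr=13.4597 cont=16.4183 V=16.4183[hold]; j=2 S=98.9500 intr=0.0000 cont=5.1960 V=5.1960[hold]; j=3 S=138.6443 intr=0.0000 cont=0.7695 V=0.7695[hold]; j=4 S=194.2621 intr=0.0000 cont=0.0000 V=0.0000[hold]  S*(4)=50.4015
k=3: j=0 S=59.6604 intr=24.4196 cont=24.6088 V=24.6088[hold]; j=1 S=83.5935 intr=0.4865 cont=10.6046 V=10.6046[hold]; j=2 S=117.1275 intr=0.0000 cont=2.9223 V=2.9223[hold]; j=3 S=164.1138 intr=0.0000 cont=0.3763 V=0.3763[hold]  S*(3)=-
k=2: j=0 S=70.6203 intr=13.4597 cont=17.2914 V=17.2914[hold]; j=1 S=98.9500 intr=0.0000 cont=6.6345 V=6.6345[hold]; j=2 S=138.6443 intr=0.0000 cont=1.6156 V=1.6156[hold]  S*(2)=-
k=1: j=0 S=83.5935 intr=0.4865 cont=11.7448 V=11.7448[hold]; j=1 S=117.1275 intr=0.0000 cont=4.0452 V=4.0452[hold]  S*(1)=-
k=0: j=0 S=98.9500 intr=0.0000 cont=7.7487 V=7.7487[hold]  S*(0)=-

price = 7.7487
boundary = - - - - 50.4015 59.6604 50.4015 59.6604
tree:
7.7487
11.7448 4.0452
17.2914 6.6345 1.6156
24.6088 10.6046 2.9223 0.3763
33.6785 16.4183 5.1960 0.7695 0.0000
41.5005 24.4196 9.0304 1.5737 0.0000 0.0000
48.1086 33.6785 15.2042 3.2183 0.0000 0.0000 0.0000
53.6912 41.5005 24.4196 6.5816 0.0000 0.0000 0.0000 0.0000
58.4073 48.1086 33.6785 13.4597 0.0000 0.0000 0.0000 0.0000 0.0000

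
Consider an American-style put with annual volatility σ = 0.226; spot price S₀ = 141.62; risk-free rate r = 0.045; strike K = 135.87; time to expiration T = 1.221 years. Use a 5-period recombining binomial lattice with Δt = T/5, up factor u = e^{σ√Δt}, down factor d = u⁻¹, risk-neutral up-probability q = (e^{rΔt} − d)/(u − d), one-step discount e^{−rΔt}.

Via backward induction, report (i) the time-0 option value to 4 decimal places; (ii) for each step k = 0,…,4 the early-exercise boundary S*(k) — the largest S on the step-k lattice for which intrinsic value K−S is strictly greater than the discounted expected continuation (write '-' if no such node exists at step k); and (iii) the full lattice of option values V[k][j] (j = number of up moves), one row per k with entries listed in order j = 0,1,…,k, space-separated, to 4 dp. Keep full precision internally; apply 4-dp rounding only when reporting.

price = 8.9318
boundary = - - - 101.3017 113.2711
tree:
8.9318
14.6131 3.9077
23.0380 7.1917 0.9770
34.5683 12.9455 2.0643 0.0000
45.2730 22.5989 4.3615 0.0000 0.0000
54.8464 34.5683 9.2151 0.0000 0.0000 0.0000

Δt=0.24420  u=1.11816  d=0.89433  q=0.52148  discount=0.98907
step 5 (expiry): payoffs max(K−S,0) = 54.8464 34.5683 9.2151 0.0000 0.0000 0.0000
step 4: (k=4,j=0): S=90.5970, (K−S)⁺=45.2730, hold=43.7881 ⇒ V=45.2730 exercise | (k=4,j=1): S=113.2711, (K−S)⁺=22.5989, hold=21.1140 ⇒ V=22.5989 exercise | (k=4,j=2): S=141.6200, (K−S)⁺=0.0000, hold=4.3615 ⇒ V=4.3615 continue | (k=4,j=3): S=177.0639, (K−S)⁺=0.0000, hold=0.0000 ⇒ V=0.0000 continue | (k=4,j=4): S=221.3784, (K−S)⁺=0.0000, hold=0.0000 ⇒ V=0.0000 continue  boundary S*=113.2711
step 3: (k=3,j=0): S=101.3017, (K−S)⁺=34.5683, hold=33.0834 ⇒ V=34.5683 exercise | (k=3,j=1): S=126.6549, (K−S)⁺=9.2151, hold=12.9455 ⇒ V=12.9455 continue | (k=3,j=2): S=158.3533, (K−S)⁺=0.0000, hold=2.0643 ⇒ V=2.0643 continue | (k=3,j=3): S=197.9851, (K−S)⁺=0.0000, hold=0.0000 ⇒ V=0.0000 continue  boundary S*=101.3017
step 2: (k=2,j=0): S=113.2711, (K−S)⁺=22.5989, hold=23.0380 ⇒ V=23.0380 continue | (k=2,j=1): S=141.6200, (K−S)⁺=0.0000, hold=7.1917 ⇒ V=7.1917 continue | (k=2,j=2): S=177.0639, (K−S)⁺=0.0000, hold=0.9770 ⇒ V=0.9770 continue  boundary S*=-
step 1: (k=1,j=0): S=126.6549, (K−S)⁺=9.2151, hold=14.6131 ⇒ V=14.6131 continue | (k=1,j=1): S=158.3533, (K−S)⁺=0.0000, hold=3.9077 ⇒ V=3.9077 continue  boundary S*=-
step 0: (k=0,j=0): S=141.6200, (K−S)⁺=0.0000, hold=8.9318 ⇒ V=8.9318 continue  boundary S*=-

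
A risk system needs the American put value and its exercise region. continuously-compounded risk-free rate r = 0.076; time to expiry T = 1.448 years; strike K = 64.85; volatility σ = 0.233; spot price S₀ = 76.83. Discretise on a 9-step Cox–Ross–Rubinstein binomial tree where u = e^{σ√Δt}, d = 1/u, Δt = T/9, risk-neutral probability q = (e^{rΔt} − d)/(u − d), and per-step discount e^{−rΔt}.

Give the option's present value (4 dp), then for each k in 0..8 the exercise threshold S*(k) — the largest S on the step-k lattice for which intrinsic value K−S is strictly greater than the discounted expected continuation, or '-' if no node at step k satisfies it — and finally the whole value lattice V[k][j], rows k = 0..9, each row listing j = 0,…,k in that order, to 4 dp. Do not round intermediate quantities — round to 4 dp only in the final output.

price = 1.8252
boundary = - - - - 52.8660 48.1491 52.8660 48.1491 52.8660
tree:
1.8252
3.0494 0.8337
4.9657 1.5017 0.2890
7.8488 2.6458 0.5704 0.0581
11.9840 4.5378 1.1096 0.1285 0.0000
16.7009 7.5281 2.1176 0.2842 0.0000 0.0000
20.9970 11.9840 3.9392 0.6287 0.0000 0.0000 0.0000
24.9097 16.7009 7.0657 1.3907 0.0000 0.0000 0.0000 0.0000
28.4734 20.9970 11.9840 3.0763 0.0000 0.0000 0.0000 0.0000 0.0000
31.7190 24.9097 16.7009 6.8049 0.0000 0.0000 0.0000 0.0000 0.0000 0.0000

Δt=0.16089, u=1.09797, d=0.91078, q=0.54238, disc=e^(-rΔt)=0.98785
k=9 terminal: V=max(K-S,0) → 31.7190 24.9097 16.7009 6.8049 0.0000 0.0000 0.0000 0.0000 0.0000 0.0000
k=8: j=0 S=36.3766 intr=28.4734 cont=27.6852 V=28.4734[EX]; j=1 S=43.8530 intr=20.9970 cont=20.2088 V=20.9970[EX]; j=2 S=52.8660 intr=11.9840 cont=11.1958 V=11.9840[EX]; j=3 S=63.7314 intr=1.1186 cont=3.0763 V=3.0763[hold]; j=4 S=76.8300 intr=0.0000 cont=0.0000 V=0.0000[hold]; j=5 S=92.6207 intr=0.0000 cont=0.0000 V=0.0000[hold]; j=6 S=111.6567 intr=0.0000 cont=0.0000 V=0.0000[hold]; j=7 S=134.6052 intr=0.0000 cont=0.0000 V=0.0000[hold]; j=8 S=162.2703 intr=0.0000 cont=0.0000 V=0.0000[hold]  S*(8)=52.8660
k=7: j=0 S=39.9403 intr=24.9097 cont=24.1216 V=24.9097[EX]; j=1 S=48.1491 intr=16.7009 cont=15.9128 V=16.7009[EX]; j=2 S=58.0451 intr=6.8049 cont=7.0657 V=7.0657[hold]; j=3 S=69.9749 intr=0.0000 cont=1.3907 V=1.3907[hold]; j=4 S=84.3567 intr=0.0000 cont=0.0000 V=0.0000[hold]; j=5 S=101.6943 intr=0.0000 cont=0.0000 V=0.0000[hold]; j=6 S=122.5952 intr=0.0000 cont=0.0000 V=0.0000[hold]; j=7 S=147.7919 intr=0.0000 cont=0.0000 V=0.0000[hold]  S*(7)=48.1491
k=6: j=0 S=43.8530 intr=20.9970 cont=20.2088 V=20.9970[EX]; j=1 S=52.8660 intr=11.9840 cont=11.3356 V=11.9840[EX]; j=2 S=63.7314 intr=1.1186 cont=3.9392 V=3.9392[hold]; j=3 S=76.8300 intr=0.0000 cont=0.6287 V=0.6287[hold]; j=4 S=92.6207 intr=0.0000 cont=0.0000 V=0.0000[hold]; j=5 S=111.6567 intr=0.0000 cont=0.0000 V=0.0000[hold]; j=6 S=134.6052 intr=0.0000 cont=0.0000 V=0.0000[hold]  S*(6)=52.8660
k=5: j=0 S=48.1491 intr=16.7009 cont=15.9128 V=16.7009[EX]; j=1 S=58.0451 intr=6.8049 cont=7.5281 V=7.5281[hold]; j=2 S=69.9749 intr=0.0000 cont=2.1176 V=2.1176[hold]; j=3 S=84.3567 intr=0.0000 cont=0.2842 V=0.2842[hold]; j=4 S=101.6943 intr=0.0000 cont=0.0000 V=0.0000[hold]; j=5 S=122.5952 intr=0.0000 cont=0.0000 V=0.0000[hold]  S*(5)=48.1491
k=4: j=0 S=52.8660 intr=11.9840 cont=11.5833 V=11.9840[EX]; j=1 S=63.7314 intr=1.1186 cont=4.5378 V=4.5378[hold]; j=2 S=76.8300 intr=0.0000 cont=1.1096 V=1.1096[hold]; j=3 S=92.6207 intr=0.0000 cont=0.1285 V=0.1285[hold]; j=4 S=111.6567 intr=0.0000 cont=0.0000 V=0.0000[hold]  S*(4)=52.8660
k=3: j=0 S=58.0451 intr=6.8049 cont=7.8488 V=7.8488[hold]; j=1 S=69.9749 intr=0.0000 cont=2.6458 V=2.6458[hold]; j=2 S=84.3567 intr=0.0000 cont=0.5704 V=0.5704[hold]; j=3 S=101.6943 intr=0.0000 cont=0.0581 V=0.0581[hold]  S*(3)=-
k=2: j=0 S=63.7314 intr=1.1186 cont=4.9657 V=4.9657[hold]; j=1 S=76.8300 intr=0.0000 cont=1.5017 V=1.5017[hold]; j=2 S=92.6207 intr=0.0000 cont=0.2890 V=0.2890[hold]  S*(2)=-
k=1: j=0 S=69.9749 intr=0.0000 cont=3.0494 V=3.0494[hold]; j=1 S=84.3567 intr=0.0000 cont=0.8337 V=0.8337[hold]  S*(1)=-
k=0: j=0 S=76.8300 intr=0.0000 cont=1.8252 V=1.8252[hold]  S*(0)=-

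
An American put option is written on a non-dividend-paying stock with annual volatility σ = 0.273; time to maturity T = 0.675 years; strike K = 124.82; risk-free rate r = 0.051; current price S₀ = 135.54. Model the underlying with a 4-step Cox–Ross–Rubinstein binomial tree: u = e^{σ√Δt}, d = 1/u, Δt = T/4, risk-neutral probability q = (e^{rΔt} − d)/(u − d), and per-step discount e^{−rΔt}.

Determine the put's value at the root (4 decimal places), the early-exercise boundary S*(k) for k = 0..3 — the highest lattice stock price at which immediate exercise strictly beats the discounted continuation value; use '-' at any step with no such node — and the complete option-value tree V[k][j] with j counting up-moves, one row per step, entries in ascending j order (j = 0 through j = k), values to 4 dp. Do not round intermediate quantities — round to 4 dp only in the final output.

price = 6.0680
boundary = - - - 96.8175
tree:
6.0680
10.5337 1.8880
17.6471 3.8899 0.0000
28.0025 8.0144 0.0000 0.0000
38.2735 16.5125 0.0000 0.0000 0.0000

params: Δt=0.16875 u=1.11868 d=0.89391 q=0.51045 e^(-rΔt)=0.99143
t_4 payoffs: 38.2735 16.5125 0.0000 0.0000 0.0000
t_3: node(3,0) S=96.8175 payoff=28.0025 vs cont=26.9328 → 28.0025 [stop]  node(3,1) S=121.1610 payoff=3.6590 vs cont=8.0144 → 8.0144 [wait]  node(3,2) S=151.6254 payoff=0.0000 vs cont=0.0000 → 0.0000 [wait]  node(3,3) S=189.7496 payoff=0.0000 vs cont=0.0000 → 0.0000 [wait]  ⇒ S*(3)=96.8175
t_2: node(2,0) S=108.3075 payoff=16.5125 vs cont=17.6471 → 17.6471 [wait]  node(2,1) S=135.5400 payoff=0.0000 vs cont=3.8899 → 3.8899 [wait]  node(2,2) S=169.6198 payoff=0.0000 vs cont=0.0000 → 0.0000 [wait]  ⇒ S*(2)=-
t_1: node(1,0) S=121.1610 payoff=3.6590 vs cont=10.5337 → 10.5337 [wait]  node(1,1) S=151.6254 payoff=0.0000 vs cont=1.8880 → 1.8880 [wait]  ⇒ S*(1)=-
t_0: node(0,0) S=135.5400 payoff=0.0000 vs cont=6.0680 → 6.0680 [wait]  ⇒ S*(0)=-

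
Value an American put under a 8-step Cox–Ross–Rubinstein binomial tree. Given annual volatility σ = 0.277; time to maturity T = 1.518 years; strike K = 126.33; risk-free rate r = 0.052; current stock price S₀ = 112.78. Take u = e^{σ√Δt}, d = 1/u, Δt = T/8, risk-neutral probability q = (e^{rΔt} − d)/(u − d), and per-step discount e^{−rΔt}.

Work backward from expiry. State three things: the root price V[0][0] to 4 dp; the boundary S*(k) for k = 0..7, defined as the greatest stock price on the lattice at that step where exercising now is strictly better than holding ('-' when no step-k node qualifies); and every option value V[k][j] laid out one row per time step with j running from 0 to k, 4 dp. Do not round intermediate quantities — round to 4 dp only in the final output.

price = 19.8410
boundary = - - 88.5985 78.5278 88.5985 78.5278 88.5985 99.9607
tree:
19.8410
27.7920 12.6132
37.7315 18.8146 6.9203
47.8022 27.1519 11.1970 2.9598
56.7282 37.7315 17.5492 5.3322 0.7456
64.6396 47.8022 26.4145 9.4015 1.5395 0.0000
71.6517 56.7282 37.7315 16.0914 3.1786 0.0000 0.0000
77.8668 64.6396 47.8022 26.3693 6.5628 0.0000 0.0000 0.0000
83.3754 71.6517 56.7282 37.7315 13.5500 0.0000 0.0000 0.0000 0.0000

params: Δt=0.18975 u=1.12824 d=0.88633 q=0.51086 e^(-rΔt)=0.99018
t_8 payoffs: 83.3754 71.6517 56.7282 37.7315 13.5500 0.0000 0.0000 0.0000 0.0000
t_7: node(7,0) S=48.4632 payoff=77.8668 vs cont=76.6264 → 77.8668 [stop]  node(7,1) S=61.6904 payoff=64.6396 vs cont=63.3992 → 64.6396 [stop]  node(7,2) S=78.5278 payoff=47.8022 vs cont=46.5618 → 47.8022 [stop]  node(7,3) S=99.9607 payoff=26.3693 vs cont=25.1289 → 26.3693 [stop]  node(7,4) S=127.2433 payoff=0.0000 vs cont=6.5628 → 6.5628 [wait]  node(7,5) S=161.9723 payoff=0.0000 vs cont=0.0000 → 0.0000 [wait]  node(7,6) S=206.1799 payoff=0.0000 vs cont=0.0000 → 0.0000 [wait]  node(7,7) S=262.4533 payoff=0.0000 vs cont=0.0000 → 0.0000 [wait]  ⇒ S*(7)=99.9607
t_6: node(6,0) S=54.6783 payoff=71.6517 vs cont=70.4113 → 71.6517 [stop]  node(6,1) S=69.6018 payoff=56.7282 vs cont=55.4878 → 56.7282 [stop]  node(6,2) S=88.5985 payoff=37.7315 vs cont=36.4911 → 37.7315 [stop]  node(6,3) S=112.7800 payoff=13.5500 vs cont=16.0914 → 16.0914 [wait]  node(6,4) S=143.5614 payoff=0.0000 vs cont=3.1786 → 3.1786 [wait]  node(6,5) S=182.7442 payoff=0.0000 vs cont=0.0000 → 0.0000 [wait]  node(6,6) S=232.6212 payoff=0.0000 vs cont=0.0000 → 0.0000 [wait]  ⇒ S*(6)=88.5985
t_5: node(5,0) S=61.6904 payoff=64.6396 vs cont=63.3992 → 64.6396 [stop]  node(5,1) S=78.5278 payoff=47.8022 vs cont=46.5618 → 47.8022 [stop]  node(5,2) S=99.9607 payoff=26.3693 vs cont=26.4145 → 26.4145 [wait]  node(5,3) S=127.2433 payoff=0.0000 vs cont=9.4015 → 9.4015 [wait]  node(5,4) S=161.9723 payoff=0.0000 vs cont=1.5395 → 1.5395 [wait]  node(5,5) S=206.1799 payoff=0.0000 vs cont=0.0000 → 0.0000 [wait]  ⇒ S*(5)=78.5278
t_4: node(4,0) S=69.6018 payoff=56.7282 vs cont=55.4878 → 56.7282 [stop]  node(4,1) S=88.5985 payoff=37.7315 vs cont=36.5140 → 37.7315 [stop]  node(4,2) S=112.7800 payoff=13.5500 vs cont=17.5492 → 17.5492 [wait]  node(4,3) S=143.5614 payoff=0.0000 vs cont=5.3322 → 5.3322 [wait]  node(4,4) S=182.7442 payoff=0.0000 vs cont=0.7456 → 0.7456 [wait]  ⇒ S*(4)=88.5985
t_3: node(3,0) S=78.5278 payoff=47.8022 vs cont=46.5618 → 47.8022 [stop]  node(3,1) S=99.9607 payoff=26.3693 vs cont=27.1519 → 27.1519 [wait]  node(3,2) S=127.2433 payoff=0.0000 vs cont=11.1970 → 11.1970 [wait]  node(3,3) S=161.9723 payoff=0.0000 vs cont=2.9598 → 2.9598 [wait]  ⇒ S*(3)=78.5278
t_2: node(2,0) S=88.5985 payoff=37.7315 vs cont=36.8870 → 37.7315 [stop]  node(2,1) S=112.7800 payoff=13.5500 vs cont=18.8146 → 18.8146 [wait]  node(2,2) S=143.5614 payoff=0.0000 vs cont=6.9203 → 6.9203 [wait]  ⇒ S*(2)=88.5985
t_1: node(1,0) S=99.9607 payoff=26.3693 vs cont=27.7920 → 27.7920 [wait]  node(1,1) S=127.2433 payoff=0.0000 vs cont=12.6132 → 12.6132 [wait]  ⇒ S*(1)=-
t_0: node(0,0) S=112.7800 payoff=13.5500 vs cont=19.8410 → 19.8410 [wait]  ⇒ S*(0)=-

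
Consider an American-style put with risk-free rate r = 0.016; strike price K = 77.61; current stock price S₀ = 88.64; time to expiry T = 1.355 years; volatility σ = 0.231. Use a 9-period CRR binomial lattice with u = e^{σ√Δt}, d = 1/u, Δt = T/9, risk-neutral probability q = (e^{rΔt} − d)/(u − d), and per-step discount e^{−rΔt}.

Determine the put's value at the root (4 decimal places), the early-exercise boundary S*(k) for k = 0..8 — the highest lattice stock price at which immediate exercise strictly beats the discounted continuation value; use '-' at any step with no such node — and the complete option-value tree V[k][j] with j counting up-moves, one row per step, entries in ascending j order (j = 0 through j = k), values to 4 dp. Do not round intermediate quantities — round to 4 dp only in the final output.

price = 3.9709
boundary = - - - - - 56.6236 51.7692 56.6236 61.9333
tree:
3.9709
5.8902 2.0010
8.5114 3.2024 0.7655
11.9299 5.0100 1.3446 0.1691
16.1424 7.6222 2.3270 0.3330 0.0000
20.9864 11.2011 3.9503 0.6559 0.0000 0.0000
25.8408 15.7570 6.5339 1.2918 0.0000 0.0000 0.0000
30.2791 20.9864 10.4142 2.5442 0.0000 0.0000 0.0000 0.0000
34.3369 25.8408 15.6767 5.0109 0.0000 0.0000 0.0000 0.0000 0.0000
38.0468 30.2791 20.9864 9.8692 0.0000 0.0000 0.0000 0.0000 0.0000 0.0000

Δt=0.15056, u=1.09377, d=0.91427, q=0.49104, disc=e^(-rΔt)=0.99759
k=9 terminal: V=max(K-S,0) → 38.0468 30.2791 20.9864 9.8692 0.0000 0.0000 0.0000 0.0000 0.0000 0.0000
k=8: j=0 S=43.2731 intr=34.3369 cont=34.1501 V=34.3369[EX]; j=1 S=51.7692 intr=25.8408 cont=25.6541 V=25.8408[EX]; j=2 S=61.9333 intr=15.6767 cont=15.4900 V=15.6767[EX]; j=3 S=74.0929 intr=3.5171 cont=5.0109 V=5.0109[hold]; j=4 S=88.6400 intr=0.0000 cont=0.0000 V=0.0000[hold]; j=5 S=106.0432 intr=0.0000 cont=0.0000 V=0.0000[hold]; j=6 S=126.8632 intr=0.0000 cont=0.0000 V=0.0000[hold]; j=7 S=151.7709 intr=0.0000 cont=0.0000 V=0.0000[hold]; j=8 S=181.5688 intr=0.0000 cont=0.0000 V=0.0000[hold]  S*(8)=61.9333
k=7: j=0 S=47.3309 intr=30.2791 cont=30.0924 V=30.2791[EX]; j=1 S=56.6236 intr=20.9864 cont=20.7997 V=20.9864[EX]; j=2 S=67.7408 intr=9.8692 cont=10.4142 V=10.4142[hold]; j=3 S=81.0407 intr=0.0000 cont=2.5442 V=2.5442[hold]; j=4 S=96.9519 intr=0.0000 cont=0.0000 V=0.0000[hold]; j=5 S=115.9869 intr=0.0000 cont=0.0000 V=0.0000[hold]; j=6 S=138.7593 intr=0.0000 cont=0.0000 V=0.0000[hold]; j=7 S=166.0026 intr=0.0000 cont=0.0000 V=0.0000[hold]  S*(7)=56.6236
k=6: j=0 S=51.7692 intr=25.8408 cont=25.6541 V=25.8408[EX]; j=1 S=61.9333 intr=15.6767 cont=15.7570 V=15.7570[hold]; j=2 S=74.0929 intr=3.5171 cont=6.5339 V=6.5339[hold]; j=3 S=88.6400 intr=0.0000 cont=1.2918 V=1.2918[hold]; j=4 S=106.0432 intr=0.0000 cont=0.0000 V=0.0000[hold]; j=5 S=126.8632 intr=0.0000 cont=0.0000 V=0.0000[hold]; j=6 S=151.7709 intr=0.0000 cont=0.0000 V=0.0000[hold]  S*(6)=51.7692
k=5: j=0 S=56.6236 intr=20.9864 cont=20.8390 V=20.9864[EX]; j=1 S=67.7408 intr=9.8692 cont=11.2011 V=11.2011[hold]; j=2 S=81.0407 intr=0.0000 cont=3.9503 V=3.9503[hold]; j=3 S=96.9519 intr=0.0000 cont=0.6559 V=0.6559[hold]; j=4 S=115.9869 intr=0.0000 cont=0.0000 V=0.0000[hold]; j=5 S=138.7593 intr=0.0000 cont=0.0000 V=0.0000[hold]  S*(5)=56.6236
k=4: j=0 S=61.9333 intr=15.6767 cont=16.1424 V=16.1424[hold]; j=1 S=74.0929 intr=3.5171 cont=7.6222 V=7.6222[hold]; j=2 S=88.6400 intr=0.0000 cont=2.3270 V=2.3270[hold]; j=3 S=106.0432 intr=0.0000 cont=0.3330 V=0.3330[hold]; j=4 S=126.8632 intr=0.0000 cont=0.0000 V=0.0000[hold]  S*(4)=-
k=3: j=0 S=67.7408 intr=9.8692 cont=11.9299 V=11.9299[hold]; j=1 S=81.0407 intr=0.0000 cont=5.0100 V=5.0100[hold]; j=2 S=96.9519 intr=0.0000 cont=1.3446 V=1.3446[hold]; j=3 S=115.9869 intr=0.0000 cont=0.1691 V=0.1691[hold]  S*(3)=-
k=2: j=0 S=74.0929 intr=3.5171 cont=8.5114 V=8.5114[hold]; j=1 S=88.6400 intr=0.0000 cont=3.2024 V=3.2024[hold]; j=2 S=106.0432 intr=0.0000 cont=0.7655 V=0.7655[hold]  S*(2)=-
k=1: j=0 S=81.0407 intr=0.0000 cont=5.8902 V=5.8902[hold]; j=1 S=96.9519 intr=0.0000 cont=2.0010 V=2.0010[hold]  S*(1)=-
k=0: j=0 S=88.6400 intr=0.0000 cont=3.9709 V=3.9709[hold]  S*(0)=-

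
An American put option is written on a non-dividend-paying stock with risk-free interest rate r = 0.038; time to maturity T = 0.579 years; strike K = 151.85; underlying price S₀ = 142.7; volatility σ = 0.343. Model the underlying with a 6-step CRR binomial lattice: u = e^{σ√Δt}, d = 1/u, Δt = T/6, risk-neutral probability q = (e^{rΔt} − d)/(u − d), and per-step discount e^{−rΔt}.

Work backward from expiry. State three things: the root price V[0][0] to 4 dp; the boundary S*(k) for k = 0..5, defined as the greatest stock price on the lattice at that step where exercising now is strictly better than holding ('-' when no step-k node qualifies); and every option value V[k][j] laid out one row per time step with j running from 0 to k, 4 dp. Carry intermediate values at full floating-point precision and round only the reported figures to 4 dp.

Δt=0.09650  u=1.11243  d=0.89893  q=0.49059  discount=0.99634
step 6 (expiry): payoffs max(K−S,0) = 76.5532 58.6693 36.5379 9.1500 0.0000 0.0000 0.0000
step 5: (k=5,j=0): S=83.7628, (K−S)⁺=68.0872, hold=67.5314 ⇒ V=68.0872 exercise | (k=5,j=1): S=103.6574, (K−S)⁺=48.1926, hold=47.6368 ⇒ V=48.1926 exercise | (k=5,j=2): S=128.2772, (K−S)⁺=23.5728, hold=23.0170 ⇒ V=23.5728 exercise | (k=5,j=3): S=158.7444, (K−S)⁺=0.0000, hold=4.6440 ⇒ V=4.6440 continue | (k=5,j=4): S=196.4480, (K−S)⁺=0.0000, hold=0.0000 ⇒ V=0.0000 continue | (k=5,j=5): S=243.1066, (K−S)⁺=0.0000, hold=0.0000 ⇒ V=0.0000 continue  boundary S*=128.2772
step 4: (k=4,j=0): S=93.1807, (K−S)⁺=58.6693, hold=58.1135 ⇒ V=58.6693 exercise | (k=4,j=1): S=115.3121, (K−S)⁺=36.5379, hold=35.9821 ⇒ V=36.5379 exercise | (k=4,j=2): S=142.7000, (K−S)⁺=9.1500, hold=14.2342 ⇒ V=14.2342 continue | (k=4,j=3): S=176.5928, (K−S)⁺=0.0000, hold=2.3570 ⇒ V=2.3570 continue | (k=4,j=4): S=218.5356, (K−S)⁺=0.0000, hold=0.0000 ⇒ V=0.0000 continue  boundary S*=115.3121
step 3: (k=3,j=0): S=103.6574, (K−S)⁺=48.1926, hold=47.6368 ⇒ V=48.1926 exercise | (k=3,j=1): S=128.2772, (K−S)⁺=23.5728, hold=25.5021 ⇒ V=25.5021 continue | (k=3,j=2): S=158.7444, (K−S)⁺=0.0000, hold=8.3765 ⇒ V=8.3765 continue | (k=3,j=3): S=196.4480, (K−S)⁺=0.0000, hold=1.1963 ⇒ V=1.1963 continue  boundary S*=103.6574
step 2: (k=2,j=0): S=115.3121, (K−S)⁺=36.5379, hold=36.9251 ⇒ V=36.9251 continue | (k=2,j=1): S=142.7000, (K−S)⁺=9.1500, hold=17.0378 ⇒ V=17.0378 continue | (k=2,j=2): S=176.5928, (K−S)⁺=0.0000, hold=4.8362 ⇒ V=4.8362 continue  boundary S*=-
step 1: (k=1,j=0): S=128.2772, (K−S)⁺=23.5728, hold=27.0691 ⇒ V=27.0691 continue | (k=1,j=1): S=158.7444, (K−S)⁺=0.0000, hold=11.0113 ⇒ V=11.0113 continue  boundary S*=-
step 0: (k=0,j=0): S=142.7000, (K−S)⁺=9.1500, hold=19.1210 ⇒ V=19.1210 continue  boundary S*=-

price = 19.1210
boundary = - - - 103.6574 115.3121 128.2772
tree:
19.1210
27.0691 11.0113
36.9251 17.0378 4.8362
48.1926 25.5021 8.3765 1.1963
58.6693 36.5379 14.2342 2.3570 0.0000
68.0872 48.1926 23.5728 4.6440 0.0000 0.0000
76.5532 58.6693 36.5379 9.1500 0.0000 0.0000 0.0000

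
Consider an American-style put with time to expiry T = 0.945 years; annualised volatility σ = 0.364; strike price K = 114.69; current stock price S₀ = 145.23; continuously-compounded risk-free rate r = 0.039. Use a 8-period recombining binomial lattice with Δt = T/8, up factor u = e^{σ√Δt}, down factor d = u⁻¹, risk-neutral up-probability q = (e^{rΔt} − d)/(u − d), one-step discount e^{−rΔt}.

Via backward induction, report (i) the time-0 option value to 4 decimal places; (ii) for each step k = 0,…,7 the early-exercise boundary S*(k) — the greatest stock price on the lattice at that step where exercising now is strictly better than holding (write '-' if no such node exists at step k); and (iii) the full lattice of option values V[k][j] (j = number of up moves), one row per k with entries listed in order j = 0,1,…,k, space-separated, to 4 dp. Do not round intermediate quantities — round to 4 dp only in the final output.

Δt=0.11812  u=1.13327  d=0.88240  q=0.48717  discount=0.99540
step 8 (expiry): payoffs max(K−S,0) = 61.3074 46.1311 26.6403 1.6084 0.0000 0.0000 0.0000 0.0000 0.0000
step 7: (k=7,j=0): S=60.4967, (K−S)⁺=54.1933, hold=53.6662 ⇒ V=54.1933 exercise | (k=7,j=1): S=77.6955, (K−S)⁺=36.9945, hold=36.4674 ⇒ V=36.9945 exercise | (k=7,j=2): S=99.7838, (K−S)⁺=14.9062, hold=14.3791 ⇒ V=14.9062 exercise | (k=7,j=3): S=128.1517, (K−S)⁺=0.0000, hold=0.8210 ⇒ V=0.8210 continue | (k=7,j=4): S=164.5843, (K−S)⁺=0.0000, hold=0.0000 ⇒ V=0.0000 continue | (k=7,j=5): S=211.3745, (K−S)⁺=0.0000, hold=0.0000 ⇒ V=0.0000 continue | (k=7,j=6): S=271.4669, (K−S)⁺=0.0000, hold=0.0000 ⇒ V=0.0000 continue | (k=7,j=7): S=348.6432, (K−S)⁺=0.0000, hold=0.0000 ⇒ V=0.0000 continue  boundary S*=99.7838
step 6: (k=6,j=0): S=68.5589, (K−S)⁺=46.1311, hold=45.6040 ⇒ V=46.1311 exercise | (k=6,j=1): S=88.0497, (K−S)⁺=26.6403, hold=26.1132 ⇒ V=26.6403 exercise | (k=6,j=2): S=113.0816, (K−S)⁺=1.6084, hold=8.0073 ⇒ V=8.0073 continue | (k=6,j=3): S=145.2300, (K−S)⁺=0.0000, hold=0.4191 ⇒ V=0.4191 continue | (k=6,j=4): S=186.5179, (K−S)⁺=0.0000, hold=0.0000 ⇒ V=0.0000 continue | (k=6,j=5): S=239.5437, (K−S)⁺=0.0000, hold=0.0000 ⇒ V=0.0000 continue | (k=6,j=6): S=307.6444, (K−S)⁺=0.0000, hold=0.0000 ⇒ V=0.0000 continue  boundary S*=88.0497
step 5: (k=5,j=0): S=77.6955, (K−S)⁺=36.9945, hold=36.4674 ⇒ V=36.9945 exercise | (k=5,j=1): S=99.7838, (K−S)⁺=14.9062, hold=17.4821 ⇒ V=17.4821 continue | (k=5,j=2): S=128.1517, (K−S)⁺=0.0000, hold=4.2908 ⇒ V=4.2908 continue | (k=5,j=3): S=164.5843, (K−S)⁺=0.0000, hold=0.2139 ⇒ V=0.2139 continue | (k=5,j=4): S=211.3745, (K−S)⁺=0.0000, hold=0.0000 ⇒ V=0.0000 continue | (k=5,j=5): S=271.4669, (K−S)⁺=0.0000, hold=0.0000 ⇒ V=0.0000 continue  boundary S*=77.6955
step 4: (k=4,j=0): S=88.0497, (K−S)⁺=26.6403, hold=27.3623 ⇒ V=27.3623 continue | (k=4,j=1): S=113.0816, (K−S)⁺=1.6084, hold=11.0049 ⇒ V=11.0049 continue | (k=4,j=2): S=145.2300, (K−S)⁺=0.0000, hold=2.2941 ⇒ V=2.2941 continue | (k=4,j=3): S=186.5179, (K−S)⁺=0.0000, hold=0.1092 ⇒ V=0.1092 continue | (k=4,j=4): S=239.5437, (K−S)⁺=0.0000, hold=0.0000 ⇒ V=0.0000 continue  boundary S*=-
step 3: (k=3,j=0): S=99.7838, (K−S)⁺=14.9062, hold=19.3043 ⇒ V=19.3043 continue | (k=3,j=1): S=128.1517, (K−S)⁺=0.0000, hold=6.7301 ⇒ V=6.7301 continue | (k=3,j=2): S=164.5843, (K−S)⁺=0.0000, hold=1.2240 ⇒ V=1.2240 continue | (k=3,j=3): S=211.3745, (K−S)⁺=0.0000, hold=0.0557 ⇒ V=0.0557 continue  boundary S*=-
step 2: (k=2,j=0): S=113.0816, (K−S)⁺=1.6084, hold=13.1179 ⇒ V=13.1179 continue | (k=2,j=1): S=145.2300, (K−S)⁺=0.0000, hold=4.0291 ⇒ V=4.0291 continue | (k=2,j=2): S=186.5179, (K−S)⁺=0.0000, hold=0.6519 ⇒ V=0.6519 continue  boundary S*=-
step 1: (k=1,j=0): S=128.1517, (K−S)⁺=0.0000, hold=8.6502 ⇒ V=8.6502 continue | (k=1,j=1): S=164.5843, (K−S)⁺=0.0000, hold=2.3729 ⇒ V=2.3729 continue  boundary S*=-
step 0: (k=0,j=0): S=145.2300, (K−S)⁺=0.0000, hold=5.5663 ⇒ V=5.5663 continue  boundary S*=-

price = 5.5663
boundary = - - - - - 77.6955 88.0497 99.7838
tree:
5.5663
8.6502 2.3729
13.1179 4.0291 0.6519
19.3043 6.7301 1.2240 0.0557
27.3623 11.0049 2.2941 0.1092 0.0000
36.9945 17.4821 4.2908 0.2139 0.0000 0.0000
46.1311 26.6403 8.0073 0.4191 0.0000 0.0000 0.0000
54.1933 36.9945 14.9062 0.8210 0.0000 0.0000 0.0000 0.0000
61.3074 46.1311 26.6403 1.6084 0.0000 0.0000 0.0000 0.0000 0.0000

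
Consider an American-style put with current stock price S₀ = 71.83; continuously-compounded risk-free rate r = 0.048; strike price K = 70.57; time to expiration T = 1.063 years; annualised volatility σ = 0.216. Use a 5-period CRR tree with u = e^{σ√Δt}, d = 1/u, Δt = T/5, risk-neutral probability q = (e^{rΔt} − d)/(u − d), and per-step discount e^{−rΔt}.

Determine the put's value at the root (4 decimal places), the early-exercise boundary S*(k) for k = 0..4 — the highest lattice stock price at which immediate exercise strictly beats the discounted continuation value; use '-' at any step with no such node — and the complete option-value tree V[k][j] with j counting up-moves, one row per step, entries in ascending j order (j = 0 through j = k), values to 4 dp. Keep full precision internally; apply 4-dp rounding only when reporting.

Δt=0.21260, u=1.10472, d=0.90520, q=0.52653, disc=e^(-rΔt)=0.98985
k=5 terminal: V=max(K-S,0) → 26.9145 17.2923 5.5492 0.0000 0.0000 0.0000
k=4: j=0 S=48.2272 intr=22.3428 cont=21.6263 V=22.3428[EX]; j=1 S=58.8571 intr=11.7129 cont=10.9964 V=11.7129[EX]; j=2 S=71.8300 intr=0.0000 cont=2.6007 V=2.6007[hold]; j=3 S=87.6622 intr=0.0000 cont=0.0000 V=0.0000[hold]; j=4 S=106.9841 intr=0.0000 cont=0.0000 V=0.0000[hold]  S*(4)=58.8571
k=3: j=0 S=53.2777 intr=17.2923 cont=16.5758 V=17.2923[EX]; j=1 S=65.0208 intr=5.5492 cont=6.8448 V=6.8448[hold]; j=2 S=79.3522 intr=0.0000 cont=1.2188 V=1.2188[hold]; j=3 S=96.8425 intr=0.0000 cont=0.0000 V=0.0000[hold]  S*(3)=53.2777
k=2: j=0 S=58.8571 intr=11.7129 cont=11.6716 V=11.7129[EX]; j=1 S=71.8300 intr=0.0000 cont=3.8431 V=3.8431[hold]; j=2 S=87.6622 intr=0.0000 cont=0.5712 V=0.5712[hold]  S*(2)=58.8571
k=1: j=0 S=65.0208 intr=5.5492 cont=7.4924 V=7.4924[hold]; j=1 S=79.3522 intr=0.0000 cont=2.0988 V=2.0988[hold]  S*(1)=-
k=0: j=0 S=71.8300 intr=0.0000 cont=4.6053 V=4.6053[hold]  S*(0)=-

price = 4.6053
boundary = - - 58.8571 53.2777 58.8571
tree:
4.6053
7.4924 2.0988
11.7129 3.8431 0.5712
17.2923 6.8448 1.2188 0.0000
22.3428 11.7129 2.6007 0.0000 0.0000
26.9145 17.2923 5.5492 0.0000 0.0000 0.0000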